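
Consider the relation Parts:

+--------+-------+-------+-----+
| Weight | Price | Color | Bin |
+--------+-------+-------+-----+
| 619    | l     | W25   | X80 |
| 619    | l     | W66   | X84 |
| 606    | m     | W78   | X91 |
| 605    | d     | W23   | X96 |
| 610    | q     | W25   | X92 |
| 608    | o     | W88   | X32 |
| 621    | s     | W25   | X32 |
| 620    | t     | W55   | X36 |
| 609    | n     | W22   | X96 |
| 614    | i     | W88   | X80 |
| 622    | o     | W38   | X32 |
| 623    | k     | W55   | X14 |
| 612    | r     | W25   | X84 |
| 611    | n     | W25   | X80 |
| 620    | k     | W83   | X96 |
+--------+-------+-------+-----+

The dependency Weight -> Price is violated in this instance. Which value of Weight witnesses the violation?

Weight=619: 2 rows → Price = l, l ✓
Weight=606: 1 row → Price = m ✓
Weight=605: 1 row → Price = d ✓
Weight=610: 1 row → Price = q ✓
Weight=608: 1 row → Price = o ✓
Weight=621: 1 row → Price = s ✓
Weight=620: 2 rows → Price takes values {t, k} — violation
Weight=609: 1 row → Price = n ✓
Weight=614: 1 row → Price = i ✓
Weight=622: 1 row → Price = o ✓
Weight=623: 1 row → Price = k ✓
Weight=612: 1 row → Price = r ✓
Weight=611: 1 row → Price = n ✓
The only Weight value with inconsistent Price is Weight=620.

620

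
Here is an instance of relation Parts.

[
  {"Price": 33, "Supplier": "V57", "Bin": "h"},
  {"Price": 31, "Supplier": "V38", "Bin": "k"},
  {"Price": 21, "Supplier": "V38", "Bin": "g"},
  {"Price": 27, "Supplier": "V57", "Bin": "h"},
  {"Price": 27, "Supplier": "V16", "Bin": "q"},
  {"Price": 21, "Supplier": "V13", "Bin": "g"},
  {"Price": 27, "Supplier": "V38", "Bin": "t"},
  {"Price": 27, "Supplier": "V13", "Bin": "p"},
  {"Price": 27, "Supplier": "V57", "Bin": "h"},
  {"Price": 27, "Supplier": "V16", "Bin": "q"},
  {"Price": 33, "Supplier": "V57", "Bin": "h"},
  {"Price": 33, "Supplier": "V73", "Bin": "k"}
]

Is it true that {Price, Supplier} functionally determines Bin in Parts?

(Price=33, Supplier=V57): 2 rows → Bin = h, h ✓
(Price=31, Supplier=V38): 1 row → Bin = k ✓
(Price=21, Supplier=V38): 1 row → Bin = g ✓
(Price=27, Supplier=V57): 2 rows → Bin = h, h ✓
(Price=27, Supplier=V16): 2 rows → Bin = q, q ✓
(Price=21, Supplier=V13): 1 row → Bin = g ✓
(Price=27, Supplier=V38): 1 row → Bin = t ✓
(Price=27, Supplier=V13): 1 row → Bin = p ✓
(Price=33, Supplier=V73): 1 row → Bin = k ✓
Every {Price, Supplier} value is associated with a single Bin value, so {Price, Supplier} → Bin holds.

Yes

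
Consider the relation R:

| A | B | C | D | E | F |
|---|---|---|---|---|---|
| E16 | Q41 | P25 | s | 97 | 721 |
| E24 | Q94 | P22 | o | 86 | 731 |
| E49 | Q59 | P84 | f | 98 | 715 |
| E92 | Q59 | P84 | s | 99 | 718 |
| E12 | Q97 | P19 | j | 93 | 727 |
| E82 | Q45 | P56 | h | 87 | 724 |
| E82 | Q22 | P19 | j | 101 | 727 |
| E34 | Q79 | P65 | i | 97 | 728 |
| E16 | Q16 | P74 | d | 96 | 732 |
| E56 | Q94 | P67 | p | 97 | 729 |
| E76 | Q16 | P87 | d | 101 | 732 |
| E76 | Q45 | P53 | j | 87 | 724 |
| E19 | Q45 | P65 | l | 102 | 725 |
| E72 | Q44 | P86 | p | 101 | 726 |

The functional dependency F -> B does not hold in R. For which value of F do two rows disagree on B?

727

F=721: 1 row → B = Q41 ✓
F=731: 1 row → B = Q94 ✓
F=715: 1 row → B = Q59 ✓
F=718: 1 row → B = Q59 ✓
F=727: 2 rows → B takes values {Q97, Q22} — violation
F=724: 2 rows → B = Q45, Q45 ✓
F=728: 1 row → B = Q79 ✓
F=732: 2 rows → B = Q16, Q16 ✓
F=729: 1 row → B = Q94 ✓
F=725: 1 row → B = Q45 ✓
F=726: 1 row → B = Q44 ✓
The only F value with inconsistent B is F=727.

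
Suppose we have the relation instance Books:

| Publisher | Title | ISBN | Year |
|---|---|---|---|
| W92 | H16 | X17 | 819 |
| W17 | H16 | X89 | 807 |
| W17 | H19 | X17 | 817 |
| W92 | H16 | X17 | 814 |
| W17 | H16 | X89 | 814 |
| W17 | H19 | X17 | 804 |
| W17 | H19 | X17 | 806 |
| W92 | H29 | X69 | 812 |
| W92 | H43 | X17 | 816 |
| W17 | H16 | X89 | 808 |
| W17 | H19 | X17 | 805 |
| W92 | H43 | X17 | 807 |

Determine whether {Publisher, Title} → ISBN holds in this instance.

(Publisher=W92, Title=H16): 2 rows → ISBN = X17, X17 ✓
(Publisher=W17, Title=H16): 3 rows → ISBN = X89, X89, X89 ✓
(Publisher=W17, Title=H19): 4 rows → ISBN = X17, X17, X17, X17 ✓
(Publisher=W92, Title=H29): 1 row → ISBN = X69 ✓
(Publisher=W92, Title=H43): 2 rows → ISBN = X17, X17 ✓
Every {Publisher, Title} value is associated with a single ISBN value, so {Publisher, Title} → ISBN holds.

Yes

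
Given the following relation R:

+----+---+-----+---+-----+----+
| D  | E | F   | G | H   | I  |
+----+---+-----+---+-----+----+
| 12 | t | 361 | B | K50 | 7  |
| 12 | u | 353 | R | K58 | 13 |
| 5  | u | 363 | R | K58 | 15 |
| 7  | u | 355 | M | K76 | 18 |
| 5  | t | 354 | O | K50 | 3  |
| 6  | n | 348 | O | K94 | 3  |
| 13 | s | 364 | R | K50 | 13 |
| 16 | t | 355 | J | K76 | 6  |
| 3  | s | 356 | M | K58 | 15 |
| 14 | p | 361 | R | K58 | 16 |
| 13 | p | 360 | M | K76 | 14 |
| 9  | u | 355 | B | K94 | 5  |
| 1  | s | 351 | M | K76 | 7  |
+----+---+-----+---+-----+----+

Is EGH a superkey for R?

No

Two distinct rows share (E=u, G=R, H=K58), so EGH does not determine every attribute — not a superkey.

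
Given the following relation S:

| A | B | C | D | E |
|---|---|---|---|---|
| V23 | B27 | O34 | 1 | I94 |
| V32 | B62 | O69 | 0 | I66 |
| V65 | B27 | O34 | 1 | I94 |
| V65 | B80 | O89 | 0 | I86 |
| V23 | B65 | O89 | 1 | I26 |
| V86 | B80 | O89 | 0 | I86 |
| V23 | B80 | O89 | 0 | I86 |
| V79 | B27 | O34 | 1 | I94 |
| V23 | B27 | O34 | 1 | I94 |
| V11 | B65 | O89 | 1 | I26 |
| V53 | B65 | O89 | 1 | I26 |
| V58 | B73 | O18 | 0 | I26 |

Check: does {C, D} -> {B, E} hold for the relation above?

(C=O34, D=1): 4 rows → {B,E} = (B27, I94), (B27, I94), (B27, I94), (B27, I94) ✓
(C=O69, D=0): 1 row → {B,E} = (B62, I66) ✓
(C=O89, D=0): 3 rows → {B,E} = (B80, I86), (B80, I86), (B80, I86) ✓
(C=O89, D=1): 3 rows → {B,E} = (B65, I26), (B65, I26), (B65, I26) ✓
(C=O18, D=0): 1 row → {B,E} = (B73, I26) ✓
Every {C, D} value is associated with a single {B, E} value, so {C, D} -> {B, E} holds.

Yes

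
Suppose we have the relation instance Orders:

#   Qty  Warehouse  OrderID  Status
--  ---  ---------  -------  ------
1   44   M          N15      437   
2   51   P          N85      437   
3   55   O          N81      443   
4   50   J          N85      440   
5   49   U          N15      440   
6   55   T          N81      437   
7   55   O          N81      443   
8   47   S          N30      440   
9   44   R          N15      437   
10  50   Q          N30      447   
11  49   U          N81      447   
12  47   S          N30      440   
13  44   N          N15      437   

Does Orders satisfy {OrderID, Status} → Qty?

Yes

(OrderID=N15, Status=437): rows 1, 9, 13 → Qty = 44, 44, 44 ✓
(OrderID=N85, Status=437): row 2 → Qty = 51 ✓
(OrderID=N81, Status=443): rows 3, 7 → Qty = 55, 55 ✓
(OrderID=N85, Status=440): row 4 → Qty = 50 ✓
(OrderID=N15, Status=440): row 5 → Qty = 49 ✓
(OrderID=N81, Status=437): row 6 → Qty = 55 ✓
(OrderID=N30, Status=440): rows 8, 12 → Qty = 47, 47 ✓
(OrderID=N30, Status=447): row 10 → Qty = 50 ✓
(OrderID=N81, Status=447): row 11 → Qty = 49 ✓
Every {OrderID, Status} value is associated with a single Qty value, so {OrderID, Status} → Qty holds.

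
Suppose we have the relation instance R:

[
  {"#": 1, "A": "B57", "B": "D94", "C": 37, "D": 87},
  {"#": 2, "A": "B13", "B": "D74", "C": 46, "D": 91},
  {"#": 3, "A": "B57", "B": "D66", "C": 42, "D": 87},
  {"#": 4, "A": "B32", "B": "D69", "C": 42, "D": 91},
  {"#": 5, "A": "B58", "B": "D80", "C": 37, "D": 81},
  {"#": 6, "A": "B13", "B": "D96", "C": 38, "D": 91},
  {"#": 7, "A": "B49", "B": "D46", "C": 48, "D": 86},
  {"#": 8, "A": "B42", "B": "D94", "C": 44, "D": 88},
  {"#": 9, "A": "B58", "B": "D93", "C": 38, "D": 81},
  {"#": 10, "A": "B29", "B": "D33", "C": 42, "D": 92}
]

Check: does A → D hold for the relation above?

Yes

A=B57: rows 1, 3 → D = 87, 87 ✓
A=B13: rows 2, 6 → D = 91, 91 ✓
A=B32: row 4 → D = 91 ✓
A=B58: rows 5, 9 → D = 81, 81 ✓
A=B49: row 7 → D = 86 ✓
A=B42: row 8 → D = 88 ✓
A=B29: row 10 → D = 92 ✓
Every A value is associated with a single D value, so A → D holds.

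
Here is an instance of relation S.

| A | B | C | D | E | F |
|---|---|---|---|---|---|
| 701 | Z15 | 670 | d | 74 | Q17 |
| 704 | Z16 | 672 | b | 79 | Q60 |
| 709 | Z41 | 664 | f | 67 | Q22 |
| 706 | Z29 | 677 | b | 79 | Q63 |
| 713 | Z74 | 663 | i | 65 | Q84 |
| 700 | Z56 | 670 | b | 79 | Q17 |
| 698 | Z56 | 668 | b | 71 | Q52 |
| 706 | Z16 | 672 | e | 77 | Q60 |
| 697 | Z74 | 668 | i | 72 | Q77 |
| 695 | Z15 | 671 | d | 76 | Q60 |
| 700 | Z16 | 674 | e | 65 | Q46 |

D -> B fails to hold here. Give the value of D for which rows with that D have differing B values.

D=d: 2 rows → B = Z15, Z15 ✓
D=b: 4 rows → B takes values {Z16, Z29, Z56} — violation
D=f: 1 row → B = Z41 ✓
D=i: 2 rows → B = Z74, Z74 ✓
D=e: 2 rows → B = Z16, Z16 ✓
The only D value with inconsistent B is D=b.

b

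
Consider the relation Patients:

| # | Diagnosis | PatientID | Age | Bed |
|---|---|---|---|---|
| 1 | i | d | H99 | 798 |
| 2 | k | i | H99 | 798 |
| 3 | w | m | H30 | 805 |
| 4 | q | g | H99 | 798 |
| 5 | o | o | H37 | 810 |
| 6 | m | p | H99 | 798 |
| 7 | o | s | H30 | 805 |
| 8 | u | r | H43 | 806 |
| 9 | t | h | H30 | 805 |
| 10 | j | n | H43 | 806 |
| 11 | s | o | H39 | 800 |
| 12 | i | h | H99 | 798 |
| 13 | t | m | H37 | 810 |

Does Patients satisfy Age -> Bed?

Yes

Age=H99: rows 1, 2, 4, 6, 12 → Bed = 798, 798, 798, 798, 798 ✓
Age=H30: rows 3, 7, 9 → Bed = 805, 805, 805 ✓
Age=H37: rows 5, 13 → Bed = 810, 810 ✓
Age=H43: rows 8, 10 → Bed = 806, 806 ✓
Age=H39: row 11 → Bed = 800 ✓
Every Age value is associated with a single Bed value, so Age -> Bed holds.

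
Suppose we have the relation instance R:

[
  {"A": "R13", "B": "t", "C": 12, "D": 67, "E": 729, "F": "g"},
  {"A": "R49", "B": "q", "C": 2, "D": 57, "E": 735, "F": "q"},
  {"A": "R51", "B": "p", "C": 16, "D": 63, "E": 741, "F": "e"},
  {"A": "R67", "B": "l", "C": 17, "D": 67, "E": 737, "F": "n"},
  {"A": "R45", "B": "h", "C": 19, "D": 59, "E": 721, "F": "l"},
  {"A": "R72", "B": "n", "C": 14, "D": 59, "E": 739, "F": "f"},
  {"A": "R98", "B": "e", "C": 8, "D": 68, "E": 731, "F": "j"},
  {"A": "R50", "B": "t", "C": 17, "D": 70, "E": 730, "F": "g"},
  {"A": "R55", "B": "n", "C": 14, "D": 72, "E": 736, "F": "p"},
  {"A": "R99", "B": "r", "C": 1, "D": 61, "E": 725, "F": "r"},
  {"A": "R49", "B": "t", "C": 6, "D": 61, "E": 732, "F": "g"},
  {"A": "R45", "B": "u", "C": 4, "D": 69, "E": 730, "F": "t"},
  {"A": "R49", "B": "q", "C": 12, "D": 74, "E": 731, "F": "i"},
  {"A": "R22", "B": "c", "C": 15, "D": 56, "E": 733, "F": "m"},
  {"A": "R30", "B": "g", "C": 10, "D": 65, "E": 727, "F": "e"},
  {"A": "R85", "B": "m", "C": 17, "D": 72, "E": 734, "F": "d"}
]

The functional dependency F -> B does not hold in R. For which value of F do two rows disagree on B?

e

F=g: 3 rows → B = t, t, t ✓
F=q: 1 row → B = q ✓
F=e: 2 rows → B takes values {p, g} — violation
F=n: 1 row → B = l ✓
F=l: 1 row → B = h ✓
F=f: 1 row → B = n ✓
F=j: 1 row → B = e ✓
F=p: 1 row → B = n ✓
F=r: 1 row → B = r ✓
F=t: 1 row → B = u ✓
F=i: 1 row → B = q ✓
F=m: 1 row → B = c ✓
F=d: 1 row → B = m ✓
The only F value with inconsistent B is F=e.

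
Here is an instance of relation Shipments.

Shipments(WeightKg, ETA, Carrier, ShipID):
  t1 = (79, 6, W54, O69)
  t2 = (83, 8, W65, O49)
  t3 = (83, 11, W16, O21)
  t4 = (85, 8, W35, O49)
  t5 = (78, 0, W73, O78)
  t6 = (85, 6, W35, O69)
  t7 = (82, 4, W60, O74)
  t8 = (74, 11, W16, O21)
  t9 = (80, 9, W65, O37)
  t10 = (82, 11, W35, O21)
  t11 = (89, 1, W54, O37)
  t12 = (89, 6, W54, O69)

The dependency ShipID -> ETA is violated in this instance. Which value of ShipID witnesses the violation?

ShipID=O69: rows 1, 6, 12 → ETA = 6, 6, 6 ✓
ShipID=O49: rows 2, 4 → ETA = 8, 8 ✓
ShipID=O21: rows 3, 8, 10 → ETA = 11, 11, 11 ✓
ShipID=O78: row 5 → ETA = 0 ✓
ShipID=O74: row 7 → ETA = 4 ✓
ShipID=O37: rows 9, 11 → ETA takes values {9, 1} — violation
The only ShipID value with inconsistent ETA is ShipID=O37.

O37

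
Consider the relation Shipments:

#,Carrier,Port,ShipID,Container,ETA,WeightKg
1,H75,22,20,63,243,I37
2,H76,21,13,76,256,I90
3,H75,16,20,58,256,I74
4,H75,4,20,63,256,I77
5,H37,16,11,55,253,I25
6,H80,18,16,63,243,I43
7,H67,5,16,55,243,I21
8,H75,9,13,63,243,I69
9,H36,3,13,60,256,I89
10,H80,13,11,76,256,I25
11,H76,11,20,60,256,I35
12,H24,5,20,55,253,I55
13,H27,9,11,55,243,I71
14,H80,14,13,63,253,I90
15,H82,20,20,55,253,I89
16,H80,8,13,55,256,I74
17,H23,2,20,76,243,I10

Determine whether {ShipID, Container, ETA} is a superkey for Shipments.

No

Rows 12 and 15 have the same {ShipID, Container, ETA} value (ShipID=20, Container=55, ETA=253) but are distinct tuples, so {ShipID, Container, ETA} does not determine every attribute — not a superkey.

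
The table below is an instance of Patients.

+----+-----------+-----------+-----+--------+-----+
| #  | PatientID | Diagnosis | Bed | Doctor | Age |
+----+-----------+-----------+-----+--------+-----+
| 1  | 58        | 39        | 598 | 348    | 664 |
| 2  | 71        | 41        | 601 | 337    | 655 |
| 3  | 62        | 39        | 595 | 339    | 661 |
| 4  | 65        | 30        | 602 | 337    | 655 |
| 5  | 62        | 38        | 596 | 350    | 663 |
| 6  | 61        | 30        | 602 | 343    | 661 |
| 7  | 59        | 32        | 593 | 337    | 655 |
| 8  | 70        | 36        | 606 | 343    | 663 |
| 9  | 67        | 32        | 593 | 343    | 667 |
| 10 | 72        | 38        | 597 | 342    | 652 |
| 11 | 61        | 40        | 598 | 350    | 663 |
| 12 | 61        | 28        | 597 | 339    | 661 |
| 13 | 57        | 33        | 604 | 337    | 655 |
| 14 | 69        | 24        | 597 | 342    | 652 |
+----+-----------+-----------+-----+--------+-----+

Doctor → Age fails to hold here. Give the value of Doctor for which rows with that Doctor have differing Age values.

343

Doctor=348: row 1 → Age = 664 ✓
Doctor=337: rows 2, 4, 7, 13 → Age = 655, 655, 655, 655 ✓
Doctor=339: rows 3, 12 → Age = 661, 661 ✓
Doctor=350: rows 5, 11 → Age = 663, 663 ✓
Doctor=343: rows 6, 8, 9 → Age takes values {661, 663, 667} — violation
Doctor=342: rows 10, 14 → Age = 652, 652 ✓
The only Doctor value with inconsistent Age is Doctor=343.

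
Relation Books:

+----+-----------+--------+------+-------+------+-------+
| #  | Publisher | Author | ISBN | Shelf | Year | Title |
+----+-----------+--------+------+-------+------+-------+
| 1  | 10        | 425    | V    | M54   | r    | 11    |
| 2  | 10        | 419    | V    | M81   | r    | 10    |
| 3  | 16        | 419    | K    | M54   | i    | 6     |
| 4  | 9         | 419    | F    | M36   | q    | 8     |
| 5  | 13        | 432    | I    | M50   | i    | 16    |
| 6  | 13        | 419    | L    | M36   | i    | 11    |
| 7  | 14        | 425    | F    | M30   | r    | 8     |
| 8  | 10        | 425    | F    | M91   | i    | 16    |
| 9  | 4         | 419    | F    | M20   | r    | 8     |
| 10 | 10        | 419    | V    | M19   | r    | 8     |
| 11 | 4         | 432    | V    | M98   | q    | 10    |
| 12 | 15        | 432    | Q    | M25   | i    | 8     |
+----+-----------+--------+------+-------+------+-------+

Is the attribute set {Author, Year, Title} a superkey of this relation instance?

Rows 9 and 10 have the same {Author, Year, Title} value (Author=419, Year=r, Title=8) but are distinct tuples, so {Author, Year, Title} does not determine every attribute — not a superkey.

No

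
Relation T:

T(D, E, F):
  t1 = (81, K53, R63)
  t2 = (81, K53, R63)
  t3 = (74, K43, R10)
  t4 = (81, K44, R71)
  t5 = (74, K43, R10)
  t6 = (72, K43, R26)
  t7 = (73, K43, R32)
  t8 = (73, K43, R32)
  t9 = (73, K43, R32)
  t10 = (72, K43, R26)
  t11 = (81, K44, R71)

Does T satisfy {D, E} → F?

Yes

(D=81, E=K53): rows 1, 2 → F = R63, R63 ✓
(D=74, E=K43): rows 3, 5 → F = R10, R10 ✓
(D=81, E=K44): rows 4, 11 → F = R71, R71 ✓
(D=72, E=K43): rows 6, 10 → F = R26, R26 ✓
(D=73, E=K43): rows 7, 8, 9 → F = R32, R32, R32 ✓
Every {D, E} value is associated with a single F value, so {D, E} → F holds.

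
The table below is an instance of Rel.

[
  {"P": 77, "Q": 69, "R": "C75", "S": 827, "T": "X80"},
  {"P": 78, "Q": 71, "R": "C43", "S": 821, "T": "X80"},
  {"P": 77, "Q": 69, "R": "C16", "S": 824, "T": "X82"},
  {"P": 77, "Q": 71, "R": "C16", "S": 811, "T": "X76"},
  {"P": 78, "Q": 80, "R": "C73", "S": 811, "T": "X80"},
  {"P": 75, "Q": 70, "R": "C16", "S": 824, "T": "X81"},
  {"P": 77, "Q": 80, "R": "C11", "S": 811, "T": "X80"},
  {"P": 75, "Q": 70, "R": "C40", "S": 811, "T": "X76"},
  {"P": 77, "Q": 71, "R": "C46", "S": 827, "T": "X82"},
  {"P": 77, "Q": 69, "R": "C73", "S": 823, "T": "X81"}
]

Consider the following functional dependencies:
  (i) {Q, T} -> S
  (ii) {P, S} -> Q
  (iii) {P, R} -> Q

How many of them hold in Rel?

(i) {Q, T} -> S: every LHS value maps to a single RHS value — holds.
(ii) {P, S} -> Q: (P=77, S=827): 2 rows → Q takes values {69, 71} — violation; (P=77, S=811): 2 rows → Q takes values {71, 80} — violation — fails.
(iii) {P, R} -> Q: (P=77, R=C16): 2 rows → Q takes values {69, 71} — violation — fails.
1 of the 3 dependencies holds.

1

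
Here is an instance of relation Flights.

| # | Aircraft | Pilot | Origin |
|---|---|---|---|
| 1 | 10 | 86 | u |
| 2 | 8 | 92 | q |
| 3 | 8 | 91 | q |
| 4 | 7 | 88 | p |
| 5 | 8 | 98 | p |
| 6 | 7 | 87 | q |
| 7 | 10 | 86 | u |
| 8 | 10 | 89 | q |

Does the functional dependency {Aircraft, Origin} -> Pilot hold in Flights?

(Aircraft=10, Origin=u): rows 1, 7 → Pilot = 86, 86 ✓
(Aircraft=8, Origin=q): rows 2, 3 → Pilot takes values {92, 91} — violation
(Aircraft=7, Origin=p): row 4 → Pilot = 88 ✓
(Aircraft=8, Origin=p): row 5 → Pilot = 98 ✓
(Aircraft=7, Origin=q): row 6 → Pilot = 87 ✓
(Aircraft=10, Origin=q): row 8 → Pilot = 89 ✓
Two rows agree on {Aircraft, Origin} but differ on Pilot, so {Aircraft, Origin} -> Pilot does not hold.

No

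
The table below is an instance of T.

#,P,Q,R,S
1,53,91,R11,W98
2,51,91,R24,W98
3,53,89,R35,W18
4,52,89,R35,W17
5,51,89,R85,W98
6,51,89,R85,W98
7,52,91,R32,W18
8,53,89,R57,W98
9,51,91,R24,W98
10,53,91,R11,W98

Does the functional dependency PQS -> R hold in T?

Yes

(P=53, Q=91, S=W98): rows 1, 10 → R = R11, R11 ✓
(P=51, Q=91, S=W98): rows 2, 9 → R = R24, R24 ✓
(P=53, Q=89, S=W18): row 3 → R = R35 ✓
(P=52, Q=89, S=W17): row 4 → R = R35 ✓
(P=51, Q=89, S=W98): rows 5, 6 → R = R85, R85 ✓
(P=52, Q=91, S=W18): row 7 → R = R32 ✓
(P=53, Q=89, S=W98): row 8 → R = R57 ✓
Every PQS value is associated with a single R value, so PQS -> R holds.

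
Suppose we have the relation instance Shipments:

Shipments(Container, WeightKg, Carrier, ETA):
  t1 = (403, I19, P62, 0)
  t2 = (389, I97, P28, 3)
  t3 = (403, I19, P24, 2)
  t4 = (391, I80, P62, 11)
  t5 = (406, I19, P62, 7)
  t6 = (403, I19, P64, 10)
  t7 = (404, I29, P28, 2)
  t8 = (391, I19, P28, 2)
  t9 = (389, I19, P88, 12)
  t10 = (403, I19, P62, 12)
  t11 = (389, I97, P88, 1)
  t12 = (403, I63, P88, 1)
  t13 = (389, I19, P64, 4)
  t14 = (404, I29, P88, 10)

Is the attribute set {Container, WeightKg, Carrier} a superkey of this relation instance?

Rows 1 and 10 have the same {Container, WeightKg, Carrier} value (Container=403, WeightKg=I19, Carrier=P62) but are distinct tuples, so {Container, WeightKg, Carrier} does not determine every attribute — not a superkey.

No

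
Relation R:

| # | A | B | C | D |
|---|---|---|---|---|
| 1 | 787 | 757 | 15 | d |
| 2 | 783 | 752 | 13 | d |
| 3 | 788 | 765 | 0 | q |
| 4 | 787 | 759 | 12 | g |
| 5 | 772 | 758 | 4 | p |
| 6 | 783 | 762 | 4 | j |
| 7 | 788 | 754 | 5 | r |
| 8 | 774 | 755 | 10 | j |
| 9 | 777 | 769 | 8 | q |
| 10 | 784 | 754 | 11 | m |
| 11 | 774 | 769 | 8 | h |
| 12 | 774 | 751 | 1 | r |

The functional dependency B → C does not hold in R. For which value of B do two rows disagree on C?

B=757: row 1 → C = 15 ✓
B=752: row 2 → C = 13 ✓
B=765: row 3 → C = 0 ✓
B=759: row 4 → C = 12 ✓
B=758: row 5 → C = 4 ✓
B=762: row 6 → C = 4 ✓
B=754: rows 7, 10 → C takes values {5, 11} — violation
B=755: row 8 → C = 10 ✓
B=769: rows 9, 11 → C = 8, 8 ✓
B=751: row 12 → C = 1 ✓
The only B value with inconsistent C is B=754.

754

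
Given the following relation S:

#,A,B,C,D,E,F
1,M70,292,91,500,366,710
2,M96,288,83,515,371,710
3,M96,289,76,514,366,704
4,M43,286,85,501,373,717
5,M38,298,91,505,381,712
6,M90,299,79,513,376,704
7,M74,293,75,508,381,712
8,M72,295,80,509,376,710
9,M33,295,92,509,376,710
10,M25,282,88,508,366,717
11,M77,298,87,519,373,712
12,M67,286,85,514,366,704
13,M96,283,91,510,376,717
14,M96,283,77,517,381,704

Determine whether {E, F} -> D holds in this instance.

(E=366, F=710): row 1 → D = 500 ✓
(E=371, F=710): row 2 → D = 515 ✓
(E=366, F=704): rows 3, 12 → D = 514, 514 ✓
(E=373, F=717): row 4 → D = 501 ✓
(E=381, F=712): rows 5, 7 → D takes values {505, 508} — violation
(E=376, F=704): row 6 → D = 513 ✓
(E=376, F=710): rows 8, 9 → D = 509, 509 ✓
(E=366, F=717): row 10 → D = 508 ✓
(E=373, F=712): row 11 → D = 519 ✓
(E=376, F=717): row 13 → D = 510 ✓
(E=381, F=704): row 14 → D = 517 ✓
Two rows agree on {E, F} but differ on D, so {E, F} -> D does not hold.

No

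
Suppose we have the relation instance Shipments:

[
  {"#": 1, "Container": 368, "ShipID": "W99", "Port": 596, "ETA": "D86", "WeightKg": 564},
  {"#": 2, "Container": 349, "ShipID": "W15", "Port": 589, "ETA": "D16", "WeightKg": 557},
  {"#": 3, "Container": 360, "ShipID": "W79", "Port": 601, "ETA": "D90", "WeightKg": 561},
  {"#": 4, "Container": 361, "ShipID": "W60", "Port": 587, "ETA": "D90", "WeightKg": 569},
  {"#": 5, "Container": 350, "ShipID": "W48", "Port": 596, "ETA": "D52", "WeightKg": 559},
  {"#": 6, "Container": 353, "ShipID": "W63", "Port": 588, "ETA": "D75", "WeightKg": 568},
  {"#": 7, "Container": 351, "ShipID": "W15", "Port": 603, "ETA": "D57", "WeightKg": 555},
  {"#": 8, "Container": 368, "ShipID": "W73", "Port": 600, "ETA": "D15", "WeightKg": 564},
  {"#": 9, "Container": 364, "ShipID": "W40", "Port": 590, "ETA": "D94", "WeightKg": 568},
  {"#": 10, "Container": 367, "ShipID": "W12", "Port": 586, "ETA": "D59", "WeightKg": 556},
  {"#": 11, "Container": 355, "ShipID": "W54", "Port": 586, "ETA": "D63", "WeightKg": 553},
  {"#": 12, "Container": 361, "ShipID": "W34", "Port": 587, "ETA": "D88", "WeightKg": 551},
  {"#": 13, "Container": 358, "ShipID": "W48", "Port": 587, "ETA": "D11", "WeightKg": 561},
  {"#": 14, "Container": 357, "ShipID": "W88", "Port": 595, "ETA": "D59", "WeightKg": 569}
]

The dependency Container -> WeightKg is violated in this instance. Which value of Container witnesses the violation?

361

Container=368: rows 1, 8 → WeightKg = 564, 564 ✓
Container=349: row 2 → WeightKg = 557 ✓
Container=360: row 3 → WeightKg = 561 ✓
Container=361: rows 4, 12 → WeightKg takes values {569, 551} — violation
Container=350: row 5 → WeightKg = 559 ✓
Container=353: row 6 → WeightKg = 568 ✓
Container=351: row 7 → WeightKg = 555 ✓
Container=364: row 9 → WeightKg = 568 ✓
Container=367: row 10 → WeightKg = 556 ✓
Container=355: row 11 → WeightKg = 553 ✓
Container=358: row 13 → WeightKg = 561 ✓
Container=357: row 14 → WeightKg = 569 ✓
The only Container value with inconsistent WeightKg is Container=361.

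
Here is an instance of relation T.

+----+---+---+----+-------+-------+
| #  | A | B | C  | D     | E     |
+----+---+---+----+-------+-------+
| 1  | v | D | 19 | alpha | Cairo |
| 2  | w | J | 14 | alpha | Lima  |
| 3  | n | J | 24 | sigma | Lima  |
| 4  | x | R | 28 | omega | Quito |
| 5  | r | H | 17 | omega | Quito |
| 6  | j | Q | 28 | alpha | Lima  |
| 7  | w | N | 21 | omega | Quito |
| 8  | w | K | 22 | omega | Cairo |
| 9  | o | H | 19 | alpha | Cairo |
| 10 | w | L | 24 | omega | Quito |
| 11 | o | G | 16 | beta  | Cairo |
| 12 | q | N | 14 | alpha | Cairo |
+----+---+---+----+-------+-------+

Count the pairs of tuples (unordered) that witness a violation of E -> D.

9

E=Cairo: violating pairs (1,8), (1,11), (8,9), (8,11), (8,12), (9,11), (11,12) — 7 pairs.
E=Lima: violating pairs (2,3), (3,6) — 2 pairs.
E=Quito: all 4 rows agree on D — 0 pairs.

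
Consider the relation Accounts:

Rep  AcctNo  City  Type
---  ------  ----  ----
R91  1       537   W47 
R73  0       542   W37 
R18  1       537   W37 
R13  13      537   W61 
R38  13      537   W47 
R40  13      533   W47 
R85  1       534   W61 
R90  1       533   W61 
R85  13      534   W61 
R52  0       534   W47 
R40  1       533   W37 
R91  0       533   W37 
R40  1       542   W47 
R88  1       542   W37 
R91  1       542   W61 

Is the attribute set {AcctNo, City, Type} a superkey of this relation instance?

Yes

All 15 rows have distinct {AcctNo, City, Type} values, so {AcctNo, City, Type} → (all attributes) holds and {AcctNo, City, Type} is a superkey.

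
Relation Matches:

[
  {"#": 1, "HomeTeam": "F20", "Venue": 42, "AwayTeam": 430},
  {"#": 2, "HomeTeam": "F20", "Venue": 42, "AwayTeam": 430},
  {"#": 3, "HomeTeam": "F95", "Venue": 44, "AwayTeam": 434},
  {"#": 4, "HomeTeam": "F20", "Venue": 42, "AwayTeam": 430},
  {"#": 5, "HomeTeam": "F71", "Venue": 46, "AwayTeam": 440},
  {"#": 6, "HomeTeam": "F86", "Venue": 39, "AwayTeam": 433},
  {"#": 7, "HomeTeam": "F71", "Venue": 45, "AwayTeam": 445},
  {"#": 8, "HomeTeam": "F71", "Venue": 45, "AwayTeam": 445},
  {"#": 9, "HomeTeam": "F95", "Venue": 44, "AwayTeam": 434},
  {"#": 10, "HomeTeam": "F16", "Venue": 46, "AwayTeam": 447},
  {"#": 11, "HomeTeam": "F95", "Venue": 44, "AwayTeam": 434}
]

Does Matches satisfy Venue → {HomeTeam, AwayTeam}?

Venue=42: rows 1, 2, 4 → {HomeTeam,AwayTeam} = (F20, 430), (F20, 430), (F20, 430) ✓
Venue=44: rows 3, 9, 11 → {HomeTeam,AwayTeam} = (F95, 434), (F95, 434), (F95, 434) ✓
Venue=46: rows 5, 10 → {HomeTeam,AwayTeam} takes values {(F71, 440), (F16, 447)} — violation
Venue=39: row 6 → {HomeTeam,AwayTeam} = (F86, 433) ✓
Venue=45: rows 7, 8 → {HomeTeam,AwayTeam} = (F71, 445), (F71, 445) ✓
Two rows agree on Venue but differ on {HomeTeam, AwayTeam}, so Venue → {HomeTeam, AwayTeam} does not hold.

No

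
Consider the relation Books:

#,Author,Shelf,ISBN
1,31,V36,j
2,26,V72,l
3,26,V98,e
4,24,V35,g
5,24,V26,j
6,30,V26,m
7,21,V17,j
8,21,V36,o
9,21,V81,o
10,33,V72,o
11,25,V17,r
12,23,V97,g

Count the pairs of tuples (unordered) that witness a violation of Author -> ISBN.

4

Author=26: violating pairs (2,3) — 1 pair.
Author=24: violating pairs (4,5) — 1 pair.
Author=21: violating pairs (7,8), (7,9) — 2 pairs.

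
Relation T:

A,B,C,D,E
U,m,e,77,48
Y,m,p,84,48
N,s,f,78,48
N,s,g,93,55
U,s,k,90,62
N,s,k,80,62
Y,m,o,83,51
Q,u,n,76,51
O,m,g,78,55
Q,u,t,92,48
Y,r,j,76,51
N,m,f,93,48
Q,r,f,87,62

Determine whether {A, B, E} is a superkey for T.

All 13 rows have distinct {A, B, E} values, so {A, B, E} → (all attributes) holds and {A, B, E} is a superkey.

Yes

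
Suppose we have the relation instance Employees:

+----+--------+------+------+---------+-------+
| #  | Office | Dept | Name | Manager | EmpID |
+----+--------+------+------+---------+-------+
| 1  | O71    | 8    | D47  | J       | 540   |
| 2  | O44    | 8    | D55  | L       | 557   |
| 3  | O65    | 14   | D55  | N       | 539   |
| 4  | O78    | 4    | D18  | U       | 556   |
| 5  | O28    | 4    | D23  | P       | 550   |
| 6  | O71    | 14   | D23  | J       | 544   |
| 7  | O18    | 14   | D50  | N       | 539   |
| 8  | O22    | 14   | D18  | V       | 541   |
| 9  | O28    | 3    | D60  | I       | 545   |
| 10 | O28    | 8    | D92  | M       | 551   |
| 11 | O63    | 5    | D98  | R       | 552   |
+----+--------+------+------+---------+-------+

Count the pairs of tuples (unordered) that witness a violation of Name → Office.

3

Name=D55: violating pairs (2,3) — 1 pair.
Name=D18: violating pairs (4,8) — 1 pair.
Name=D23: violating pairs (5,6) — 1 pair.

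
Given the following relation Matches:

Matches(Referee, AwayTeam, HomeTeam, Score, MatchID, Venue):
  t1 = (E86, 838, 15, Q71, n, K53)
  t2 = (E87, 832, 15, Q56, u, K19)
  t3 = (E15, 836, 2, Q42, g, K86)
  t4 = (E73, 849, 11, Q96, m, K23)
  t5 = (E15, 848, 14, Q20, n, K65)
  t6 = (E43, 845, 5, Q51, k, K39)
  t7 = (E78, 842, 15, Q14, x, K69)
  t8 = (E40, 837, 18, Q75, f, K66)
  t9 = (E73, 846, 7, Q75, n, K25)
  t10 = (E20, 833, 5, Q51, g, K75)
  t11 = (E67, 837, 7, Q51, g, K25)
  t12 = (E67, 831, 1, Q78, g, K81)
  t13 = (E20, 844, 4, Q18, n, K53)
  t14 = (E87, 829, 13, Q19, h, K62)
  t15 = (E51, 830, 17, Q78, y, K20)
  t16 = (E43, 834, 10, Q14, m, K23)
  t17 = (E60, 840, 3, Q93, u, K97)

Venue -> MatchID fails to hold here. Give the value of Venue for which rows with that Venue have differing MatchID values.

Venue=K53: rows 1, 13 → MatchID = n, n ✓
Venue=K19: row 2 → MatchID = u ✓
Venue=K86: row 3 → MatchID = g ✓
Venue=K23: rows 4, 16 → MatchID = m, m ✓
Venue=K65: row 5 → MatchID = n ✓
Venue=K39: row 6 → MatchID = k ✓
Venue=K69: row 7 → MatchID = x ✓
Venue=K66: row 8 → MatchID = f ✓
Venue=K25: rows 9, 11 → MatchID takes values {n, g} — violation
Venue=K75: row 10 → MatchID = g ✓
Venue=K81: row 12 → MatchID = g ✓
Venue=K62: row 14 → MatchID = h ✓
Venue=K20: row 15 → MatchID = y ✓
Venue=K97: row 17 → MatchID = u ✓
The only Venue value with inconsistent MatchID is Venue=K25.

K25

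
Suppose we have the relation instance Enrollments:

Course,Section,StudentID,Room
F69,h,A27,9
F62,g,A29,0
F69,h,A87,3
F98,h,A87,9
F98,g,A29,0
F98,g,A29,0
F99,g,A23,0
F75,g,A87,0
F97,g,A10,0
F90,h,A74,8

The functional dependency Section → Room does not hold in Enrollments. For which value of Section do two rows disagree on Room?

h

Section=h: 4 rows → Room takes values {9, 3, 8} — violation
Section=g: 6 rows → Room = 0, 0, 0, 0, 0, 0 ✓
The only Section value with inconsistent Room is Section=h.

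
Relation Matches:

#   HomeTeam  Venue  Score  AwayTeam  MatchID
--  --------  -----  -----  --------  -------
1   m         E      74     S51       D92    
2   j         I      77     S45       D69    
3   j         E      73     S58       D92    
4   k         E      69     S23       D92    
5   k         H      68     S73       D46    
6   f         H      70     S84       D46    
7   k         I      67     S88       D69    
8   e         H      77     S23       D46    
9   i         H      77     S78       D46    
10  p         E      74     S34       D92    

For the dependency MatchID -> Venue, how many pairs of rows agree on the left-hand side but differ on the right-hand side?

MatchID=D92: all 4 rows agree on Venue — 0 pairs.
MatchID=D69: all 2 rows agree on Venue — 0 pairs.
MatchID=D46: all 4 rows agree on Venue — 0 pairs.

0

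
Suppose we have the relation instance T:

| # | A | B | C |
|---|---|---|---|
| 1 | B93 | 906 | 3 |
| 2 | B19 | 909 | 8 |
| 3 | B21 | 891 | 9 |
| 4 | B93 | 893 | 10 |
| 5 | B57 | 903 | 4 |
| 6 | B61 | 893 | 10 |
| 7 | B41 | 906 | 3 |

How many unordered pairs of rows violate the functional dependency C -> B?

C=3: all 2 rows agree on B — 0 pairs.
C=10: all 2 rows agree on B — 0 pairs.

0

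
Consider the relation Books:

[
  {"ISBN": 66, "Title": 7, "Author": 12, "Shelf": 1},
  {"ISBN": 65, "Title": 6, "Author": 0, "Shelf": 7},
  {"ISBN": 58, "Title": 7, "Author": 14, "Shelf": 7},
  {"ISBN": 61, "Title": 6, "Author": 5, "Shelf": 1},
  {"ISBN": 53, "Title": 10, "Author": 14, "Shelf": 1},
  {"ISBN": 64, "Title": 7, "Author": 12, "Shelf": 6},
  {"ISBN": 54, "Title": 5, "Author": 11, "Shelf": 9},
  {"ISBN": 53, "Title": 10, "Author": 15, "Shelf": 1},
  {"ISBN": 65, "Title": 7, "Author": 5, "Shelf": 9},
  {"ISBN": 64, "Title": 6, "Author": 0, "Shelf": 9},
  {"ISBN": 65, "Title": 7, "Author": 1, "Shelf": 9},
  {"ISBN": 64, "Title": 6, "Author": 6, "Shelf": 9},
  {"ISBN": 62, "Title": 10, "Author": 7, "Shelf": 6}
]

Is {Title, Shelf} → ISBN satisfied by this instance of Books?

Yes

(Title=7, Shelf=1): 1 row → ISBN = 66 ✓
(Title=6, Shelf=7): 1 row → ISBN = 65 ✓
(Title=7, Shelf=7): 1 row → ISBN = 58 ✓
(Title=6, Shelf=1): 1 row → ISBN = 61 ✓
(Title=10, Shelf=1): 2 rows → ISBN = 53, 53 ✓
(Title=7, Shelf=6): 1 row → ISBN = 64 ✓
(Title=5, Shelf=9): 1 row → ISBN = 54 ✓
(Title=7, Shelf=9): 2 rows → ISBN = 65, 65 ✓
(Title=6, Shelf=9): 2 rows → ISBN = 64, 64 ✓
(Title=10, Shelf=6): 1 row → ISBN = 62 ✓
Every {Title, Shelf} value is associated with a single ISBN value, so {Title, Shelf} → ISBN holds.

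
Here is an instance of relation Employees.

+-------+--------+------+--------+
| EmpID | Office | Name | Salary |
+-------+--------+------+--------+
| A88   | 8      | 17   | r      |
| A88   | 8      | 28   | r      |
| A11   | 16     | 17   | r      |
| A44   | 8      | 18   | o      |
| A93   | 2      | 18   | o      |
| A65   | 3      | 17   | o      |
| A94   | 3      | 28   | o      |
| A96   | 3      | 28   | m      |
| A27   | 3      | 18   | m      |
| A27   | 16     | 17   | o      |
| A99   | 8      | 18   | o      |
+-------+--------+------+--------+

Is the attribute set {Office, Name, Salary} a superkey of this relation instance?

No

Two distinct rows share (Office=8, Name=18, Salary=o), so {Office, Name, Salary} does not determine every attribute — not a superkey.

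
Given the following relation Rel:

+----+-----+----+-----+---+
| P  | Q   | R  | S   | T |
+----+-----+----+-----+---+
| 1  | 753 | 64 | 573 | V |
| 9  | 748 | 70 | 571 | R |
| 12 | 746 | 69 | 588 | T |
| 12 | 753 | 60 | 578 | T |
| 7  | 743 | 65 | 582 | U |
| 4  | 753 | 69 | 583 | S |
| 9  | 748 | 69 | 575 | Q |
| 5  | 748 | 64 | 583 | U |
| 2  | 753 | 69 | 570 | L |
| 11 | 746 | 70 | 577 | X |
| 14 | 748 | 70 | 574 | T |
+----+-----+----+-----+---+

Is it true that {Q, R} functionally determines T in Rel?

(Q=753, R=64): 1 row → T = V ✓
(Q=748, R=70): 2 rows → T takes values {R, T} — violation
(Q=746, R=69): 1 row → T = T ✓
(Q=753, R=60): 1 row → T = T ✓
(Q=743, R=65): 1 row → T = U ✓
(Q=753, R=69): 2 rows → T takes values {S, L} — violation
(Q=748, R=69): 1 row → T = Q ✓
(Q=748, R=64): 1 row → T = U ✓
(Q=746, R=70): 1 row → T = X ✓
Two rows agree on {Q, R} but differ on T, so {Q, R} -> T does not hold.

No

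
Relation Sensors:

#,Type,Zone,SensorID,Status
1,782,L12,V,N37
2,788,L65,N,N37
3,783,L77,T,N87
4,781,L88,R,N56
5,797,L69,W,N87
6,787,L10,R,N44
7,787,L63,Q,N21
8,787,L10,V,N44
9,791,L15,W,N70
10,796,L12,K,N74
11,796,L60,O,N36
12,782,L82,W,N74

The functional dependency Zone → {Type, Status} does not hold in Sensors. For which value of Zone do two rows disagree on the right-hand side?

L12

Zone=L12: rows 1, 10 → {Type,Status} takes values {(782, N37), (796, N74)} — violation
Zone=L65: row 2 → {Type,Status} = (788, N37) ✓
Zone=L77: row 3 → {Type,Status} = (783, N87) ✓
Zone=L88: row 4 → {Type,Status} = (781, N56) ✓
Zone=L69: row 5 → {Type,Status} = (797, N87) ✓
Zone=L10: rows 6, 8 → {Type,Status} = (787, N44), (787, N44) ✓
Zone=L63: row 7 → {Type,Status} = (787, N21) ✓
Zone=L15: row 9 → {Type,Status} = (791, N70) ✓
Zone=L60: row 11 → {Type,Status} = (796, N36) ✓
Zone=L82: row 12 → {Type,Status} = (782, N74) ✓
The only Zone value with inconsistent RHS is Zone=L12.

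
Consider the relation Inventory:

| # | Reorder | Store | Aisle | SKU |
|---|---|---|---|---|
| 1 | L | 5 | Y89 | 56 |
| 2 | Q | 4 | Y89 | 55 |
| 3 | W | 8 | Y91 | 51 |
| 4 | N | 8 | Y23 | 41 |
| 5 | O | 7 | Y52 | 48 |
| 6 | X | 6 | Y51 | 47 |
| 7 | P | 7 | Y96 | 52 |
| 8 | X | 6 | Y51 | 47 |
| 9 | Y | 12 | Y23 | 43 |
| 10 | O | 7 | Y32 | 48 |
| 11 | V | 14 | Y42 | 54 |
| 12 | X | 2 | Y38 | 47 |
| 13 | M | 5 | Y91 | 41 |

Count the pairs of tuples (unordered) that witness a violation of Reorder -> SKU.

0

Reorder=O: all 2 rows agree on SKU — 0 pairs.
Reorder=X: all 3 rows agree on SKU — 0 pairs.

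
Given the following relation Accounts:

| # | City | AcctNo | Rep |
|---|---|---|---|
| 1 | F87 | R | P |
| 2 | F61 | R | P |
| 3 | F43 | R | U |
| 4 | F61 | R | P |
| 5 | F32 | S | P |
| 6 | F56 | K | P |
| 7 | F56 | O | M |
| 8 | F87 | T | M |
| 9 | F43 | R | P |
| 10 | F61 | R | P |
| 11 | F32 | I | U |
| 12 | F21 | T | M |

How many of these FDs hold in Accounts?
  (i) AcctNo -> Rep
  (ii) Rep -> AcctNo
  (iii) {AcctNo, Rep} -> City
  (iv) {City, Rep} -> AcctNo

(i) AcctNo -> Rep: AcctNo=R: rows 1, 2, 3, 4, 9, 10 → Rep takes values {P, U} — violation — fails.
(ii) Rep -> AcctNo: Rep=P: rows 1, 2, 4, 5, 6, 9, 10 → AcctNo takes values {R, S, K} — violation; Rep=U: rows 3, 11 → AcctNo takes values {R, I} — violation; Rep=M: rows 7, 8, 12 → AcctNo takes values {O, T} — violation — fails.
(iii) {AcctNo, Rep} -> City: (AcctNo=R, Rep=P): rows 1, 2, 4, 9, 10 → City takes values {F87, F61, F43} — violation; (AcctNo=T, Rep=M): rows 8, 12 → City takes values {F87, F21} — violation — fails.
(iv) {City, Rep} -> AcctNo: every LHS value maps to a single RHS value — holds.
1 of the 4 dependencies holds.

1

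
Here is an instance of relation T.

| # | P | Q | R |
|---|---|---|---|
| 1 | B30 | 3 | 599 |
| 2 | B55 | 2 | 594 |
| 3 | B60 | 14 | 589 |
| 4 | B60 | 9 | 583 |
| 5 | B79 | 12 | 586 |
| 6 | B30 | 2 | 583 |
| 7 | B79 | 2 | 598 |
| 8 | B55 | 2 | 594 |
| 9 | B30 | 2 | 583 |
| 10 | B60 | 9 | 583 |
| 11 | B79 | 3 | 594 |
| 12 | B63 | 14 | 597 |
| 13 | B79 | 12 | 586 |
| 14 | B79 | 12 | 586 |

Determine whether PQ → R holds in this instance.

(P=B30, Q=3): row 1 → R = 599 ✓
(P=B55, Q=2): rows 2, 8 → R = 594, 594 ✓
(P=B60, Q=14): row 3 → R = 589 ✓
(P=B60, Q=9): rows 4, 10 → R = 583, 583 ✓
(P=B79, Q=12): rows 5, 13, 14 → R = 586, 586, 586 ✓
(P=B30, Q=2): rows 6, 9 → R = 583, 583 ✓
(P=B79, Q=2): row 7 → R = 598 ✓
(P=B79, Q=3): row 11 → R = 594 ✓
(P=B63, Q=14): row 12 → R = 597 ✓
Every PQ value is associated with a single R value, so PQ → R holds.

Yes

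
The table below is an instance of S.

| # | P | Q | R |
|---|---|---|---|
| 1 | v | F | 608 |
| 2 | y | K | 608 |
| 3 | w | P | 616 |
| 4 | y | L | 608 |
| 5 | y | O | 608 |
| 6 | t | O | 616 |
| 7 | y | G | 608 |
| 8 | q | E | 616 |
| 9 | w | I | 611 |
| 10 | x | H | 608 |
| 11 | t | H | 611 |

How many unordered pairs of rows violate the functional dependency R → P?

R=608: violating pairs (1,2), (1,4), (1,5), (1,7), (1,10), (2,10), (4,10), (5,10), (7,10) — 9 pairs.
R=616: violating pairs (3,6), (3,8), (6,8) — 3 pairs.
R=611: violating pairs (9,11) — 1 pair.

13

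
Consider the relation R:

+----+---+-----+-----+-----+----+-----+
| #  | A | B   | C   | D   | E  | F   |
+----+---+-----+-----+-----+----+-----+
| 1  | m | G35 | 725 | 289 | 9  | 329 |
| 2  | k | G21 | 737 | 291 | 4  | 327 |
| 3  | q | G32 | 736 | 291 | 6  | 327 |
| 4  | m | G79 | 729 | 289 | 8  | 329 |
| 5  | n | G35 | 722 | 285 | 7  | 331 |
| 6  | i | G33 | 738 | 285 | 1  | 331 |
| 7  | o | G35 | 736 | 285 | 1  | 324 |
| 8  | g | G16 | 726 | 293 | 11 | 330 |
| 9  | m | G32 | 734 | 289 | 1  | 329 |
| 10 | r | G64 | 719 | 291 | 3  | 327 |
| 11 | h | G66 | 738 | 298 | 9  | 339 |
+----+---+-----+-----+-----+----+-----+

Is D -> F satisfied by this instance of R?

D=289: rows 1, 4, 9 → F = 329, 329, 329 ✓
D=291: rows 2, 3, 10 → F = 327, 327, 327 ✓
D=285: rows 5, 6, 7 → F takes values {331, 324} — violation
D=293: row 8 → F = 330 ✓
D=298: row 11 → F = 339 ✓
Two rows agree on D but differ on F, so D -> F does not hold.

No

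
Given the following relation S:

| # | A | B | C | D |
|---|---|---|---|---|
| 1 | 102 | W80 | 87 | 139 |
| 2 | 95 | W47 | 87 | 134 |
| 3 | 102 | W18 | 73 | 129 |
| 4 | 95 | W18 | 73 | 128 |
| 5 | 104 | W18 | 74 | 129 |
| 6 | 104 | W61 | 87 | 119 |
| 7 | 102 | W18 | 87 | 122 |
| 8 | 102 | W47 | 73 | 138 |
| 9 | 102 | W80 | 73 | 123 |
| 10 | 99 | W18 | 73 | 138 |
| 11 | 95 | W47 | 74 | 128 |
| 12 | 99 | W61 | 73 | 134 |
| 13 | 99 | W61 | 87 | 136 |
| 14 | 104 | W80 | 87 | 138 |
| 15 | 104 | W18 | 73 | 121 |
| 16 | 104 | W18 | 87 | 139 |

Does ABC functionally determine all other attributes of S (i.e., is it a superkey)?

All 16 rows have distinct ABC values, so ABC → (all attributes) holds and ABC is a superkey.

Yes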